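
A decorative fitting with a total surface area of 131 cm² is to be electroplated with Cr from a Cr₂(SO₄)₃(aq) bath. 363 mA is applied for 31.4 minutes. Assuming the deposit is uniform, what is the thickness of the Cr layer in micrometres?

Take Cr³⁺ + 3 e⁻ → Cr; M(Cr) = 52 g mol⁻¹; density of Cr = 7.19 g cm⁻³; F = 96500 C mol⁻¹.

Q = I·t = 0.3630 × 1884.0 = 683.9 C; n(e⁻) = 0.007087 mol.
n(Cr) = n(e⁻)/3 = 0.002362 mol, so m = 0.002362 × 52 = 0.1228 g.
Volume = m/ρ = 0.1228 / 7.19 = 0.01708 cm³.
Thickness = V/A = 0.01708 / 131 = 1.30 × 10⁻⁴ cm = 1.30 μm.

1.30 μm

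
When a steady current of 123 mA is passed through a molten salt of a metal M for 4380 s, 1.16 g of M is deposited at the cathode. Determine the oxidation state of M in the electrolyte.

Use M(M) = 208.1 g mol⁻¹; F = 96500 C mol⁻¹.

+1

Q = I·t = 0.1230 A × 4380.0 s = 538.7 C, so n(e⁻) = 538.7/96500 = 0.005583 mol.
n(M) deposited = 1.16 / 208.1 = 0.005574 mol.
Electrons per atom = n(e⁻)/n(M) = 0.005583 / 0.005574 = 1.00 ≈ 1, so the ion is M⁺.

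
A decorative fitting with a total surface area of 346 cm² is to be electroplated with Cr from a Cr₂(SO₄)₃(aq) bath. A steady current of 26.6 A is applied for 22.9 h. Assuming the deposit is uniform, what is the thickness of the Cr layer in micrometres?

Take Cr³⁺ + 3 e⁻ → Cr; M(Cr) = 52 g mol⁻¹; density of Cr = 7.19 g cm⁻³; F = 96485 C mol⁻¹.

Q = I·t = 26.60 × 82440 = 2193000 C; n(e⁻) = 22.73 mol.
n(Cr) = n(e⁻)/3 = 7.576 mol, so m = 7.576 × 52 = 394.0 g.
Volume = m/ρ = 394.0 / 7.19 = 54.79 cm³.
Thickness = V/A = 54.79 / 346 = 0.158 cm = 1580 μm.

1580 μm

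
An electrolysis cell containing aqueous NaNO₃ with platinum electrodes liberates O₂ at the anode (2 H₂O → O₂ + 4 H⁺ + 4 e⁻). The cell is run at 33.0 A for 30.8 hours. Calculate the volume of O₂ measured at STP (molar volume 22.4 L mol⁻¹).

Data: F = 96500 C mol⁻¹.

212 L

Q = I·t = 33.00 A × 110880 s = 3659000 C.
n(e⁻) = Q/F = 3659000 / 96500 = 37.92 mol.
4 electrons are transferred per O₂ molecule, so n(O₂) = 37.92 / 4 = 9.479 mol.
V = n × V_m = 9.479 × 22.4 = 212 L.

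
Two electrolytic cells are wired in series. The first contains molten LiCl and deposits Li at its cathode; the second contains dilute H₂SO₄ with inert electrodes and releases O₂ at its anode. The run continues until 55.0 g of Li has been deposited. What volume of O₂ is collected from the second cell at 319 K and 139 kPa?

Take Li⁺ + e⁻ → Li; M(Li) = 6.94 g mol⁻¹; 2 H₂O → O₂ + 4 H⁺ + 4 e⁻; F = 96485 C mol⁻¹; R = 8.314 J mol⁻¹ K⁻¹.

37.8 L

n(Li) = 55.0 / 6.94 = 7.925 mol, so n(e⁻) = 1 × 7.925 = 7.925 mol.
The cells are in series, so the same 7.925 mol of electrons passes through the second cell.
2 H₂O → O₂ + 4 H⁺ + 4 e⁻ — 4 mol e⁻ per mol O₂, so n(O₂) = 7.925/4 = 1.981 mol.
V = nRT/P = (1.981 × 8.314 × 319) / (139 × 10³) = 0.0378 m³ = 37.8 L.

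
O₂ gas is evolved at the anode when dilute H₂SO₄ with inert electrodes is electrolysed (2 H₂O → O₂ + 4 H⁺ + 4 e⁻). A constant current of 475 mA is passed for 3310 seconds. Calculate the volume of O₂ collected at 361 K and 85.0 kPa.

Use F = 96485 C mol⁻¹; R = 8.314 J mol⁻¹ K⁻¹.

Q = I·t = 0.4750 A × 3310.0 s = 1572 C.
n(e⁻) = Q/F = 1572 / 96485 = 0.01630 mol.
4 electrons are transferred per O₂ molecule, so n(O₂) = 0.01630 / 4 = 0.004074 mol.
V = nRT/P = (0.004074 × 8.314 × 361) / (85.0 × 10³ Pa) = 1.44 × 10⁻⁴ m³ = 0.144 L.

0.144 L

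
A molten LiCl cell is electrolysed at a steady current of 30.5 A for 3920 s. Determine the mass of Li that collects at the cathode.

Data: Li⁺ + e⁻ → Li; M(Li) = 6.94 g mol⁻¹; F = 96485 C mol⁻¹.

8.60 g

Q = I·t = 30.50 A × 3920.0 s = 119600 C.
n(e⁻) = Q/F = 119600 / 96485 = 1.239 mol.
Li⁺ + e⁻ → Li, so n(Li) = n(e⁻)/1 = 1.239 mol.
m = n·M = 1.239 × 6.94 = 8.60 g.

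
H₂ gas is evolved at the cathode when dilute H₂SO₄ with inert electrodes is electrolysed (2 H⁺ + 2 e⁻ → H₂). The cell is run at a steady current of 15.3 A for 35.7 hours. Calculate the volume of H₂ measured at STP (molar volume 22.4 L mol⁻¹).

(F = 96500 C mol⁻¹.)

Q = I·t = 15.30 A × 128520 s = 1966000 C.
n(e⁻) = Q/F = 1966000 / 96500 = 20.38 mol.
2 electrons are transferred per H₂ molecule, so n(H₂) = 20.38 / 2 = 10.19 mol.
V = n × V_m = 10.19 × 22.4 = 228 L.

228 L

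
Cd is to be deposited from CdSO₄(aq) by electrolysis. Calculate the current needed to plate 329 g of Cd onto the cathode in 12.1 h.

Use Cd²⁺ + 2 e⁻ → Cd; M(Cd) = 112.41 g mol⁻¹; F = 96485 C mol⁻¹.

13.0 A

n(Cd) = 329 / 112.41 = 2.927 mol.
n(e⁻) = 2 × 2.927 = 5.854 mol.
Q = n(e⁻)·F = 5.854 × 96485 = 564800 C.
I = Q/t = 564800 / 43560 s = 13.0 A.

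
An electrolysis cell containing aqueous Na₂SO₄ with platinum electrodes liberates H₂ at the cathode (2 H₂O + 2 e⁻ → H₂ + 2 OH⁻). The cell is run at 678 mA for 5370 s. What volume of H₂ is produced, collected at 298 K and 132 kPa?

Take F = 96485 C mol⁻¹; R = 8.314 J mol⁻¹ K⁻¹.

0.354 L

Q = I·t = 0.6780 A × 5370.0 s = 3641 C.
n(e⁻) = Q/F = 3641 / 96485 = 0.03773 mol.
2 electrons are transferred per H₂ molecule, so n(H₂) = 0.03773 / 2 = 0.01887 mol.
V = nRT/P = (0.01887 × 8.314 × 298) / (132 × 10³ Pa) = 3.54 × 10⁻⁴ m³ = 0.354 L.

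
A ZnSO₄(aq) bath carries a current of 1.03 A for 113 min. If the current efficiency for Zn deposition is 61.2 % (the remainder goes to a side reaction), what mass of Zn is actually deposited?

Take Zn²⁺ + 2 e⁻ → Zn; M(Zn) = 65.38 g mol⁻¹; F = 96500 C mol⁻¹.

Q = I·t = 1.030 × 6780.0 = 6983 C.
n(e⁻) = 6983/96500 = 0.07237 mol; theoretically n(Zn) = 0.07237/2 = 0.03618 mol, m_theo = 2.366 g.
At 61.2 % efficiency, m_actual = 0.612 × 2.366 = 1.45 g.

1.45 g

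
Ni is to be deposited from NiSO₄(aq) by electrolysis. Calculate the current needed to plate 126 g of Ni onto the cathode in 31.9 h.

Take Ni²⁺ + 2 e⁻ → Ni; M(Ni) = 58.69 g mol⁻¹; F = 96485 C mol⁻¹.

3.61 A

n(Ni) = 126 / 58.69 = 2.147 mol.
n(e⁻) = 2 × 2.147 = 4.294 mol.
Q = n(e⁻)·F = 4.294 × 96485 = 414300 C.
I = Q/t = 414300 / 114840 s = 3.61 A.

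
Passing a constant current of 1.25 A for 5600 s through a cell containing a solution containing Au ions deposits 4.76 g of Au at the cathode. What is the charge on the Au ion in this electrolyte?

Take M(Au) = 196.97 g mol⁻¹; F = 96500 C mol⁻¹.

Q = I·t = 1.250 A × 5600.0 s = 7000 C, so n(e⁻) = 7000/96500 = 0.07254 mol.
n(Au) deposited = 4.76 / 196.97 = 0.02417 mol.
Electrons per atom = n(e⁻)/n(Au) = 0.07254 / 0.02417 = 3.00 ≈ 3, so the ion is Au³⁺.

+3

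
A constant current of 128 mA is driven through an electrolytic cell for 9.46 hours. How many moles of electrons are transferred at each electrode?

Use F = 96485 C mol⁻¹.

Q = I·t = 0.1280 A × 34056 s = 4359 C.
n(e⁻) = Q/F = 4359 / 96485 = 0.0452 mol.

0.0452 mol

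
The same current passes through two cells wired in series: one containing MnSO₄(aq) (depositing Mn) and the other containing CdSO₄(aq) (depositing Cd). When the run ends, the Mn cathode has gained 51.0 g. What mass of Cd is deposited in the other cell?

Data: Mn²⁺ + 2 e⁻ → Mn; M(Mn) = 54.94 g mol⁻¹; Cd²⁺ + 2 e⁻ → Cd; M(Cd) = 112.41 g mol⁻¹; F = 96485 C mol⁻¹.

104 g

n(Mn) = 51.0 / 54.94 = 0.9283 mol.
Since Mn²⁺ + 2 e⁻ → Mn, n(e⁻) passed = 2 × 0.9283 = 1.857 mol.
Cells in series carry the same charge, so the same 1.857 mol of electrons passes through cell 2.
Cd²⁺ + 2 e⁻ → Cd, so n(Cd) = 1.857 / 2 = 0.9283 mol.
m(Cd) = 0.9283 × 112.41 = 104 g.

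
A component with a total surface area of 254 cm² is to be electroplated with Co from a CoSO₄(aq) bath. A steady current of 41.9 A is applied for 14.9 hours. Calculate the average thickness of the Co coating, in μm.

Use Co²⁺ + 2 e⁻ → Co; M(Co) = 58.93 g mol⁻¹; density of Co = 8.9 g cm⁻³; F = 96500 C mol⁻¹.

3040 μm

Q = I·t = 41.90 × 53640 = 2248000 C; n(e⁻) = 23.29 mol.
n(Co) = n(e⁻)/2 = 11.65 mol, so m = 11.65 × 58.93 = 686.2 g.
Volume = m/ρ = 686.2 / 8.9 = 77.11 cm³.
Thickness = V/A = 77.11 / 254 = 0.304 cm = 3040 μm.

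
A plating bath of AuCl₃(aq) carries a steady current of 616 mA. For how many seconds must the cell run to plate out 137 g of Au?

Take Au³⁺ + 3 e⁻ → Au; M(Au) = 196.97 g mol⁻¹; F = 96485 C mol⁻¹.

3.27 × 10⁵ s

n(Au) = m/M = 137 / 196.97 = 0.6955 mol.
Each Au atom requires 3 electrons, so n(e⁻) = 3 × 0.6955 = 2.087 mol.
Q = n(e⁻)·F = 2.087 × 96485 = 201300 C.
t = Q/I = 201300 / 0.6160 A = 326800 s.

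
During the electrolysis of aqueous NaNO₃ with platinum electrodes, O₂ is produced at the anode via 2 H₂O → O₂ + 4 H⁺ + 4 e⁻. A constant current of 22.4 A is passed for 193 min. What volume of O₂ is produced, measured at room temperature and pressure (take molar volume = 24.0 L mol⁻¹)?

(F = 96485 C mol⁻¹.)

Q = I·t = 22.40 A × 11580 s = 259400 C.
n(e⁻) = Q/F = 259400 / 96485 = 2.688 mol.
4 electrons are transferred per O₂ molecule, so n(O₂) = 2.688 / 4 = 0.6721 mol.
V = n × V_m = 0.6721 × 24.0 = 16.1 L.

16.1 L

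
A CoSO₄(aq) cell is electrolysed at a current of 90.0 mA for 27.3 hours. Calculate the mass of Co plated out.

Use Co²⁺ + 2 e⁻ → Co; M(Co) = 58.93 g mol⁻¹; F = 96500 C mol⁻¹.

Q = I·t = 0.09000 A × 98280 s = 8845 C.
n(e⁻) = Q/F = 8845 / 96500 = 0.09166 mol.
Co²⁺ + 2 e⁻ → Co, so n(Co) = n(e⁻)/2 = 0.04583 mol.
m = n·M = 0.04583 × 58.93 = 2.70 g.

2.70 g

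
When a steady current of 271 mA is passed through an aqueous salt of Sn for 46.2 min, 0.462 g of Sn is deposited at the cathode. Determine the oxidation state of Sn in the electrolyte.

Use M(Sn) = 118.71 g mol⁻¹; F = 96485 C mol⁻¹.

Q = I·t = 0.2710 A × 2772.0 s = 751.2 C, so n(e⁻) = 751.2/96485 = 0.007786 mol.
n(Sn) deposited = 0.462 / 118.71 = 0.003892 mol.
Electrons per atom = n(e⁻)/n(Sn) = 0.007786 / 0.003892 = 2.00 ≈ 2, so the ion is Sn²⁺.

+2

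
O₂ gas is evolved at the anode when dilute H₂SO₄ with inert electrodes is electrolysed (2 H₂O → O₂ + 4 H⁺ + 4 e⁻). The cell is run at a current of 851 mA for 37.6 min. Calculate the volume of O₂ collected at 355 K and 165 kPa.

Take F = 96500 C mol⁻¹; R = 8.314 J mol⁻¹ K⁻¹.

Q = I·t = 0.8510 A × 2256.0 s = 1920 C.
n(e⁻) = Q/F = 1920 / 96500 = 0.01989 mol.
4 electrons are transferred per O₂ molecule, so n(O₂) = 0.01989 / 4 = 0.004974 mol.
V = nRT/P = (0.004974 × 8.314 × 355) / (165 × 10³ Pa) = 8.90 × 10⁻⁵ m³ = 0.0890 L.

0.0890 L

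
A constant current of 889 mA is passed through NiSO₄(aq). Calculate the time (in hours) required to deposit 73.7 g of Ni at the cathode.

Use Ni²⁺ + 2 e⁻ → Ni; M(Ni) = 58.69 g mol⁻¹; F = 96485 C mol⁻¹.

75.7 h

n(Ni) = m/M = 73.7 / 58.69 = 1.256 mol.
Each Ni atom requires 2 electrons, so n(e⁻) = 2 × 1.256 = 2.512 mol.
Q = n(e⁻)·F = 2.512 × 96485 = 242300 C.
t = Q/I = 242300 / 0.8890 A = 272600 s = 75.7 h.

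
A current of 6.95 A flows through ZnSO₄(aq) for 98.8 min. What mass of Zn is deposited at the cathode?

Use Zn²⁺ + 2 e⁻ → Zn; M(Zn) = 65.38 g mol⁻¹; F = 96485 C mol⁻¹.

14.0 g

Q = I·t = 6.950 A × 5928.0 s = 41200 C.
n(e⁻) = Q/F = 41200 / 96485 = 0.4270 mol.
Zn²⁺ + 2 e⁻ → Zn, so n(Zn) = n(e⁻)/2 = 0.2135 mol.
m = n·M = 0.2135 × 65.38 = 14.0 g.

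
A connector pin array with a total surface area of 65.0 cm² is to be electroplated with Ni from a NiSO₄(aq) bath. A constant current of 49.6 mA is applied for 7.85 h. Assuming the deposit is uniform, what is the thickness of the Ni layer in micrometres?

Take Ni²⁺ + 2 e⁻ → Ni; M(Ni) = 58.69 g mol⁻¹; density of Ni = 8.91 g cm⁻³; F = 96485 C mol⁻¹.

7.36 μm

Q = I·t = 0.04960 × 28260 = 1402 C; n(e⁻) = 0.01453 mol.
n(Ni) = n(e⁻)/2 = 0.007264 mol, so m = 0.007264 × 58.69 = 0.4263 g.
Volume = m/ρ = 0.4263 / 8.91 = 0.04785 cm³.
Thickness = V/A = 0.04785 / 65.0 = 7.36 × 10⁻⁴ cm = 7.36 μm.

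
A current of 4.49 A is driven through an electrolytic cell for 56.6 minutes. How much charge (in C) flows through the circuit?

15200 C

Q = I·t = 4.490 A × 3396.0 s = 15200 C.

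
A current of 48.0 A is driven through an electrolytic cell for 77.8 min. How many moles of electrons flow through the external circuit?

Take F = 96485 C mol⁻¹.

Q = I·t = 48.00 A × 4668.0 s = 224100 C.
n(e⁻) = Q/F = 224100 / 96485 = 2.32 mol.

2.32 mol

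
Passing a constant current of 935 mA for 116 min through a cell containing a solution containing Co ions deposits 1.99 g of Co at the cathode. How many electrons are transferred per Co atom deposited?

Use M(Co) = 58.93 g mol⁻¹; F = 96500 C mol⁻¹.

2

Q = I·t = 0.9350 A × 6960.0 s = 6508 C, so n(e⁻) = 6508/96500 = 0.06744 mol.
n(Co) deposited = 1.99 / 58.93 = 0.03377 mol.
Electrons per atom = n(e⁻)/n(Co) = 0.06744 / 0.03377 = 2.00 ≈ 2, so the ion is Co²⁺.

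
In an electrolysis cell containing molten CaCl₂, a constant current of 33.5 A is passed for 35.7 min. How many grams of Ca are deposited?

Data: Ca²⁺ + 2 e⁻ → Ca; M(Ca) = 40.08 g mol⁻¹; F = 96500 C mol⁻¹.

Q = I·t = 33.50 A × 2142.0 s = 71760 C.
n(e⁻) = Q/F = 71760 / 96500 = 0.7436 mol.
Ca²⁺ + 2 e⁻ → Ca, so n(Ca) = n(e⁻)/2 = 0.3718 mol.
m = n·M = 0.3718 × 40.08 = 14.9 g.

14.9 g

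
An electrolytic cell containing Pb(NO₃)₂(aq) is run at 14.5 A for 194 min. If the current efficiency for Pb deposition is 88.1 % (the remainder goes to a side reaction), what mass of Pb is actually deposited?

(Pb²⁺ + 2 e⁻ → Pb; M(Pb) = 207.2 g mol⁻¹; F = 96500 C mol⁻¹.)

Q = I·t = 14.50 × 11640 = 168800 C.
n(e⁻) = 168800/96500 = 1.749 mol; theoretically n(Pb) = 1.749/2 = 0.8745 mol, m_theo = 181.2 g.
At 88.1 % efficiency, m_actual = 0.881 × 181.2 = 160 g.

160 g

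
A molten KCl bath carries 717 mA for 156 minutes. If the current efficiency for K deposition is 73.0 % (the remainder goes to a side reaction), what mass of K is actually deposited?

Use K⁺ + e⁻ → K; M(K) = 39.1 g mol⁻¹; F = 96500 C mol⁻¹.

1.99 g

Q = I·t = 0.7170 × 9360.0 = 6711 C.
n(e⁻) = 6711/96500 = 0.06955 mol; theoretically n(K) = 0.06955/1 = 0.06955 mol, m_theo = 2.719 g.
At 73.0 % efficiency, m_actual = 0.730 × 2.719 = 1.99 g.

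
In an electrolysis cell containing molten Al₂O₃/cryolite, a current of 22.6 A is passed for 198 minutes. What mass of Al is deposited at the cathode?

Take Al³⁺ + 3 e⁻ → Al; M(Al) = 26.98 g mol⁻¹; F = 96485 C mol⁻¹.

25.0 g

Q = I·t = 22.60 A × 11880 s = 268500 C.
n(e⁻) = Q/F = 268500 / 96485 = 2.783 mol.
Al³⁺ + 3 e⁻ → Al, so n(Al) = n(e⁻)/3 = 0.9276 mol.
m = n·M = 0.9276 × 26.98 = 25.0 g.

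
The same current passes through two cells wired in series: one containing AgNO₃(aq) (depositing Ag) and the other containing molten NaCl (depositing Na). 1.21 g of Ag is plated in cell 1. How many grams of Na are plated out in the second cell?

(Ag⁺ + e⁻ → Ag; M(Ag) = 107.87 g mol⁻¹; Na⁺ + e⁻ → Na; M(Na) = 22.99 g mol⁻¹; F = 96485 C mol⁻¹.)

n(Ag) = 1.21 / 107.87 = 0.01122 mol.
Since Ag⁺ + e⁻ → Ag, n(e⁻) passed = 1 × 0.01122 = 0.01122 mol.
Cells in series carry the same charge, so the same 0.01122 mol of electrons passes through cell 2.
Na⁺ + e⁻ → Na, so n(Na) = 0.01122 / 1 = 0.01122 mol.
m(Na) = 0.01122 × 22.99 = 0.258 g.

0.258 g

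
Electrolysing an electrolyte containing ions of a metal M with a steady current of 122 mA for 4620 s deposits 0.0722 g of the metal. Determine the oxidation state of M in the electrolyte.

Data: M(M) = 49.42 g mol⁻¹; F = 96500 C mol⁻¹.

Q = I·t = 0.1220 A × 4620.0 s = 563.6 C, so n(e⁻) = 563.6/96500 = 0.005841 mol.
n(M) deposited = 0.0722 / 49.42 = 0.001461 mol.
Electrons per atom = n(e⁻)/n(M) = 0.005841 / 0.001461 = 4.00 ≈ 4, so the ion is M⁴⁺.

+4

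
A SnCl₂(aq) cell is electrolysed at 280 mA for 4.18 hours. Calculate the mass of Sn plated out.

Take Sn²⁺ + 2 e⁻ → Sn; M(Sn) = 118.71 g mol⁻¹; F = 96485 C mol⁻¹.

Q = I·t = 0.2800 A × 15048 s = 4213 C.
n(e⁻) = Q/F = 4213 / 96485 = 0.04367 mol.
Sn²⁺ + 2 e⁻ → Sn, so n(Sn) = n(e⁻)/2 = 0.02183 mol.
m = n·M = 0.02183 × 118.71 = 2.59 g.

2.59 g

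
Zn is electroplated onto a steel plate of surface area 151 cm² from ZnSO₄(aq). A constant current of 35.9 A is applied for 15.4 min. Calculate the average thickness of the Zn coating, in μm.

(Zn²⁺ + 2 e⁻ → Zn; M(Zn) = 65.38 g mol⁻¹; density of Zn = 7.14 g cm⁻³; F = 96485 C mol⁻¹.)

Q = I·t = 35.90 × 924.00 = 33170 C; n(e⁻) = 0.3438 mol.
n(Zn) = n(e⁻)/2 = 0.1719 mol, so m = 0.1719 × 65.38 = 11.24 g.
Volume = m/ρ = 11.24 / 7.14 = 1.574 cm³.
Thickness = V/A = 1.574 / 151 = 0.0104 cm = 104 μm.

104 μm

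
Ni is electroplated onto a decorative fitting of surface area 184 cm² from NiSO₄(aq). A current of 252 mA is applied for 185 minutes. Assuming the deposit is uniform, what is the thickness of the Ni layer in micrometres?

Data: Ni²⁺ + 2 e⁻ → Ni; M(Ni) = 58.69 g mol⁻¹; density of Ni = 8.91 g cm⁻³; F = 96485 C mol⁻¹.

Q = I·t = 0.2520 × 11100 = 2797 C; n(e⁻) = 0.02899 mol.
n(Ni) = n(e⁻)/2 = 0.01450 mol, so m = 0.01450 × 58.69 = 0.8507 g.
Volume = m/ρ = 0.8507 / 8.91 = 0.09548 cm³.
Thickness = V/A = 0.09548 / 184 = 5.19 × 10⁻⁴ cm = 5.19 μm.

5.19 μm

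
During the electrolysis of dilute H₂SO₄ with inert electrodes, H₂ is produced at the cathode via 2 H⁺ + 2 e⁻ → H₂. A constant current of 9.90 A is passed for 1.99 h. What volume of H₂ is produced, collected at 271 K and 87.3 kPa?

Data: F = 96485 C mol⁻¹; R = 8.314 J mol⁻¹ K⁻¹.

Q = I·t = 9.900 A × 7164.0 s = 70920 C.
n(e⁻) = Q/F = 70920 / 96485 = 0.7351 mol.
2 electrons are transferred per H₂ molecule, so n(H₂) = 0.7351 / 2 = 0.3675 mol.
V = nRT/P = (0.3675 × 8.314 × 271) / (87.3 × 10³ Pa) = 0.00949 m³ = 9.49 L.

9.49 L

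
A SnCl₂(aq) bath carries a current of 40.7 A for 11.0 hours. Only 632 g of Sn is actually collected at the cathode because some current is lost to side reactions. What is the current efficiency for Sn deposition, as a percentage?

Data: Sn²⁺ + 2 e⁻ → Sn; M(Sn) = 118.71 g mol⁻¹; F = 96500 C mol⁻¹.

Q = I·t = 40.70 × 39600 = 1612000 C; n(e⁻) = 1612000/96500 = 16.70 mol.
Theoretical n(Sn) = n(e⁻)/2 = 8.351 mol, i.e. m_theo = 8.351 × 118.71 = 991.3 g.
Efficiency = m_actual / m_theo = 632 / 991.3 = 63.8 %.

63.8 %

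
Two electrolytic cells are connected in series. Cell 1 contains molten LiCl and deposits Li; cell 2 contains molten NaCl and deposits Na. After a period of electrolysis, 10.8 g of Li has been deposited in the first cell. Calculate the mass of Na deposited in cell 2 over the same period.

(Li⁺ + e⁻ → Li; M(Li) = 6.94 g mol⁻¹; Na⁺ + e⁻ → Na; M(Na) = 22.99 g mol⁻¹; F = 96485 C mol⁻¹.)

n(Li) = 10.8 / 6.94 = 1.556 mol.
Since Li⁺ + e⁻ → Li, n(e⁻) passed = 1 × 1.556 = 1.556 mol.
Cells in series carry the same charge, so the same 1.556 mol of electrons passes through cell 2.
Na⁺ + e⁻ → Na, so n(Na) = 1.556 / 1 = 1.556 mol.
m(Na) = 1.556 × 22.99 = 35.8 g.

35.8 g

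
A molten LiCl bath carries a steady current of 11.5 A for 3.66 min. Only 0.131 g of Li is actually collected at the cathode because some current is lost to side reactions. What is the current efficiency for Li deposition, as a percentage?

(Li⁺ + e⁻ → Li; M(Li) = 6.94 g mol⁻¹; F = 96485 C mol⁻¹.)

Q = I·t = 11.50 × 219.60 = 2525 C; n(e⁻) = 2525/96485 = 0.02617 mol.
Theoretical n(Li) = n(e⁻)/1 = 0.02617 mol, i.e. m_theo = 0.02617 × 6.94 = 0.1816 g.
Efficiency = m_actual / m_theo = 0.131 / 0.1816 = 72.1 %.

72.1 %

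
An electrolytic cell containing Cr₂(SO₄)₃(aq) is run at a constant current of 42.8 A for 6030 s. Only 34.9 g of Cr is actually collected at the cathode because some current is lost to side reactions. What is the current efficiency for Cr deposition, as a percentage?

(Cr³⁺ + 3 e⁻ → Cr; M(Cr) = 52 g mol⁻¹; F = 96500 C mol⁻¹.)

Q = I·t = 42.80 × 6030.0 = 258100 C; n(e⁻) = 258100/96500 = 2.674 mol.
Theoretical n(Cr) = n(e⁻)/3 = 0.8915 mol, i.e. m_theo = 0.8915 × 52 = 46.36 g.
Efficiency = m_actual / m_theo = 34.9 / 46.36 = 75.3 %.

75.3 %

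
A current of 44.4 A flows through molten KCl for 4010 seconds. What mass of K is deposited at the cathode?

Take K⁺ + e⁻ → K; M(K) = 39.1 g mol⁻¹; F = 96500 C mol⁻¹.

72.1 g

Q = I·t = 44.40 A × 4010.0 s = 178000 C.
n(e⁻) = Q/F = 178000 / 96500 = 1.845 mol.
K⁺ + e⁻ → K, so n(K) = n(e⁻)/1 = 1.845 mol.
m = n·M = 1.845 × 39.1 = 72.1 g.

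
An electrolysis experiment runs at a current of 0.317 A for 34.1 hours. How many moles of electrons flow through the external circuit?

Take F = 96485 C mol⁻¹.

Q = I·t = 0.3170 A × 122760 s = 38910 C.
n(e⁻) = Q/F = 38910 / 96485 = 0.403 mol.

0.403 mol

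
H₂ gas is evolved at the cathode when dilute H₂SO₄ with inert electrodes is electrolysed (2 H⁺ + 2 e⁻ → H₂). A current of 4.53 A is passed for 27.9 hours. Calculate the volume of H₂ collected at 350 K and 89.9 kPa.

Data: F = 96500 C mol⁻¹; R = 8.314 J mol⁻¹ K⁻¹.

76.3 L

Q = I·t = 4.530 A × 100440 s = 455000 C.
n(e⁻) = Q/F = 455000 / 96500 = 4.715 mol.
2 electrons are transferred per H₂ molecule, so n(H₂) = 4.715 / 2 = 2.357 mol.
V = nRT/P = (2.357 × 8.314 × 350) / (89.9 × 10³ Pa) = 0.0763 m³ = 76.3 L.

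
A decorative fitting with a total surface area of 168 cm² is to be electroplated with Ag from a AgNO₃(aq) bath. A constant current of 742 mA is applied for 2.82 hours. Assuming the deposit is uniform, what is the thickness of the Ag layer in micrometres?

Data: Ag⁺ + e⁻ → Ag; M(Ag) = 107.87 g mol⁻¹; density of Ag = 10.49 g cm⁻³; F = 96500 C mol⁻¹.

47.8 μm

Q = I·t = 0.7420 × 10152 = 7533 C; n(e⁻) = 0.07806 mol.
n(Ag) = n(e⁻)/1 = 0.07806 mol, so m = 0.07806 × 107.87 = 8.420 g.
Volume = m/ρ = 8.420 / 10.49 = 0.8027 cm³.
Thickness = V/A = 0.8027 / 168 = 0.00478 cm = 47.8 μm.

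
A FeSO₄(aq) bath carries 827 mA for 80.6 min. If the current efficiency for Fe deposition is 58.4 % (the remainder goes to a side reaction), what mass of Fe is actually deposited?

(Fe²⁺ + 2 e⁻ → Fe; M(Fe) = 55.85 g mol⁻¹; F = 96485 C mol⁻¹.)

Q = I·t = 0.8270 × 4836.0 = 3999 C.
n(e⁻) = 3999/96485 = 0.04145 mol; theoretically n(Fe) = 0.04145/2 = 0.02073 mol, m_theo = 1.158 g.
At 58.4 % efficiency, m_actual = 0.584 × 1.158 = 0.676 g.

0.676 g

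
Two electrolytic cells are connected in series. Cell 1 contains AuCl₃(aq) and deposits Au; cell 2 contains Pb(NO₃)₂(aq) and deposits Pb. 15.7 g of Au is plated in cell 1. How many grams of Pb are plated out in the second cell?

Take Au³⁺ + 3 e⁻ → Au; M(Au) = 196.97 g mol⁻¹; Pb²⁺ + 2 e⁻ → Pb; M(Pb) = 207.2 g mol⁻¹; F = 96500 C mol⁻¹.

24.8 g

n(Au) = 15.7 / 196.97 = 0.07971 mol.
Since Au³⁺ + 3 e⁻ → Au, n(e⁻) passed = 3 × 0.07971 = 0.2391 mol.
Cells in series carry the same charge, so the same 0.2391 mol of electrons passes through cell 2.
Pb²⁺ + 2 e⁻ → Pb, so n(Pb) = 0.2391 / 2 = 0.1196 mol.
m(Pb) = 0.1196 × 207.2 = 24.8 g.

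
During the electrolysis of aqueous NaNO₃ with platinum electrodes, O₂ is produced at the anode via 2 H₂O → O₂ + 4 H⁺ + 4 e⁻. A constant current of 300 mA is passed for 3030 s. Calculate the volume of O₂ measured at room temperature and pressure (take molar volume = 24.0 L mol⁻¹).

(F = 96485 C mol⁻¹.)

Q = I·t = 0.3000 A × 3030.0 s = 909.0 C.
n(e⁻) = Q/F = 909.0 / 96485 = 0.009421 mol.
4 electrons are transferred per O₂ molecule, so n(O₂) = 0.009421 / 4 = 0.002355 mol.
V = n × V_m = 0.002355 × 24.0 = 0.0565 L.

0.0565 L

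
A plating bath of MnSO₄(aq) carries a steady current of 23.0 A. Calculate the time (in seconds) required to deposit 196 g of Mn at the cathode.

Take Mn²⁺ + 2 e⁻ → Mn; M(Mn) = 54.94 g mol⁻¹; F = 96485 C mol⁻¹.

29900 s

n(Mn) = m/M = 196 / 54.94 = 3.568 mol.
Each Mn atom requires 2 electrons, so n(e⁻) = 2 × 3.568 = 7.135 mol.
Q = n(e⁻)·F = 7.135 × 96485 = 688400 C.
t = Q/I = 688400 / 23.00 A = 29930 s.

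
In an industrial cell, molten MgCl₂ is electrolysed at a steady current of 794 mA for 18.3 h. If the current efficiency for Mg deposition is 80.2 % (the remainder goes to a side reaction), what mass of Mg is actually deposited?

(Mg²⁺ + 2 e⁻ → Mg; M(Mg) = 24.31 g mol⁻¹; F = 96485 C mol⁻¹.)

5.28 g

Q = I·t = 0.7940 × 65880 = 52310 C.
n(e⁻) = 52310/96485 = 0.5421 mol; theoretically n(Mg) = 0.5421/2 = 0.2711 mol, m_theo = 6.590 g.
At 80.2 % efficiency, m_actual = 0.802 × 6.590 = 5.28 g.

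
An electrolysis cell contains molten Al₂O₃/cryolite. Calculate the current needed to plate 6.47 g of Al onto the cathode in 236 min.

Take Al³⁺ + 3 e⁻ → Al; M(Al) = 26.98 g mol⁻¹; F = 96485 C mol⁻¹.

4.90 A

n(Al) = 6.47 / 26.98 = 0.2398 mol.
n(e⁻) = 3 × 0.2398 = 0.7194 mol.
Q = n(e⁻)·F = 0.7194 × 96485 = 69410 C.
I = Q/t = 69410 / 14160 s = 4.90 A.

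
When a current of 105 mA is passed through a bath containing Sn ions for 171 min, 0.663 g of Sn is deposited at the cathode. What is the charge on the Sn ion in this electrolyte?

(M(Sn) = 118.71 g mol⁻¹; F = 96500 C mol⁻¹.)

+2

Q = I·t = 0.1050 A × 10260 s = 1077 C, so n(e⁻) = 1077/96500 = 0.01116 mol.
n(Sn) deposited = 0.663 / 118.71 = 0.005585 mol.
Electrons per atom = n(e⁻)/n(Sn) = 0.01116 / 0.005585 = 2.00 ≈ 2, so the ion is Sn²⁺.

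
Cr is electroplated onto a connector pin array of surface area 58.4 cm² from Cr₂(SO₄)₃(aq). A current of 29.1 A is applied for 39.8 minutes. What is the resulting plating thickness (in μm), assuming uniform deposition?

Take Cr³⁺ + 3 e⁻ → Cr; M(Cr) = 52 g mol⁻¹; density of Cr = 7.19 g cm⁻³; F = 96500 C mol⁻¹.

Q = I·t = 29.10 × 2388.0 = 69490 C; n(e⁻) = 0.7201 mol.
n(Cr) = n(e⁻)/3 = 0.2400 mol, so m = 0.2400 × 52 = 12.48 g.
Volume = m/ρ = 12.48 / 7.19 = 1.736 cm³.
Thickness = V/A = 1.736 / 58.4 = 0.0297 cm = 297 μm.

297 μm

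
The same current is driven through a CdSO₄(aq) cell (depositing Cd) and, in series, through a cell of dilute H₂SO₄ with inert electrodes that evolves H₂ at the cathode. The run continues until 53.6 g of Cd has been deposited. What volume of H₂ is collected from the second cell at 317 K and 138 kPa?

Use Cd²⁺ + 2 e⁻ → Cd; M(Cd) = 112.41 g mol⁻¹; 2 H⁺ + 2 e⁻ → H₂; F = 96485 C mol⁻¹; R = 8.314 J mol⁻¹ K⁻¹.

n(Cd) = 53.6 / 112.41 = 0.4768 mol, so n(e⁻) = 2 × 0.4768 = 0.9537 mol.
The cells are in series, so the same 0.9537 mol of electrons passes through the second cell.
2 H⁺ + 2 e⁻ → H₂ — 2 mol e⁻ per mol H₂, so n(H₂) = 0.9537/2 = 0.4768 mol.
V = nRT/P = (0.4768 × 8.314 × 317) / (138 × 10³) = 0.00911 m³ = 9.11 L.

9.11 L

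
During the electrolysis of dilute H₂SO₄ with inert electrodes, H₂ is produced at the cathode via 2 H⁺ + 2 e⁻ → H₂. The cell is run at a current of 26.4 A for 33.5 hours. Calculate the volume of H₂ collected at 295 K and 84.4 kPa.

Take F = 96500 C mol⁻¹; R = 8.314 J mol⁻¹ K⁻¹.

479 L

Q = I·t = 26.40 A × 120600 s = 3184000 C.
n(e⁻) = Q/F = 3184000 / 96500 = 32.99 mol.
2 electrons are transferred per H₂ molecule, so n(H₂) = 32.99 / 2 = 16.50 mol.
V = nRT/P = (16.50 × 8.314 × 295) / (84.4 × 10³ Pa) = 0.479 m³ = 479 L.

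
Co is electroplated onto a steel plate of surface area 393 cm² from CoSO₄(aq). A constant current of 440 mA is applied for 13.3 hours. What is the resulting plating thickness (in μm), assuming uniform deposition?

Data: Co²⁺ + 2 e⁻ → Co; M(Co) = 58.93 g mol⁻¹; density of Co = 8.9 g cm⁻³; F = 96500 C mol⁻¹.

Q = I·t = 0.4400 × 47880 = 21070 C; n(e⁻) = 0.2183 mol.
n(Co) = n(e⁻)/2 = 0.1092 mol, so m = 0.1092 × 58.93 = 6.433 g.
Volume = m/ρ = 6.433 / 8.9 = 0.7228 cm³.
Thickness = V/A = 0.7228 / 393 = 0.00184 cm = 18.4 μm.

18.4 μm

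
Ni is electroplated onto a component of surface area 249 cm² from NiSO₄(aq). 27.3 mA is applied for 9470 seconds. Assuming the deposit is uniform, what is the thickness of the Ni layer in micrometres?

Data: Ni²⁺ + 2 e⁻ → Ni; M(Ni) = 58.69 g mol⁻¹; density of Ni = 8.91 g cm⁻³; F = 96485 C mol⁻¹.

Q = I·t = 0.02730 × 9470.0 = 258.5 C; n(e⁻) = 0.002679 mol.
n(Ni) = n(e⁻)/2 = 0.001340 mol, so m = 0.001340 × 58.69 = 0.07863 g.
Volume = m/ρ = 0.07863 / 8.91 = 0.008825 cm³.
Thickness = V/A = 0.008825 / 249 = 3.54 × 10⁻⁵ cm = 0.354 μm.

0.354 μm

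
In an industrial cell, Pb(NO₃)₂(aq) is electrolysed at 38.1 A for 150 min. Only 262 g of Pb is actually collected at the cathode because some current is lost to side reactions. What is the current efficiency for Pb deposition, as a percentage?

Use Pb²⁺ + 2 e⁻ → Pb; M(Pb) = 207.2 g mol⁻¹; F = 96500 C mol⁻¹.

71.2 %

Q = I·t = 38.10 × 9000.0 = 342900 C; n(e⁻) = 342900/96500 = 3.553 mol.
Theoretical n(Pb) = n(e⁻)/2 = 1.777 mol, i.e. m_theo = 1.777 × 207.2 = 368.1 g.
Efficiency = m_actual / m_theo = 262 / 368.1 = 71.2 %.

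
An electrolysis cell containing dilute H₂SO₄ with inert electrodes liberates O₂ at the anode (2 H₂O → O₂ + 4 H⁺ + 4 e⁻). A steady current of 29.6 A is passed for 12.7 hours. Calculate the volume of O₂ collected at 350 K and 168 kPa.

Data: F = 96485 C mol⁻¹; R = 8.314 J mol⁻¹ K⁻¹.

Q = I·t = 29.60 A × 45720 s = 1353000 C.
n(e⁻) = Q/F = 1353000 / 96485 = 14.03 mol.
4 electrons are transferred per O₂ molecule, so n(O₂) = 14.03 / 4 = 3.507 mol.
V = nRT/P = (3.507 × 8.314 × 350) / (168 × 10³ Pa) = 0.0607 m³ = 60.7 L.

60.7 L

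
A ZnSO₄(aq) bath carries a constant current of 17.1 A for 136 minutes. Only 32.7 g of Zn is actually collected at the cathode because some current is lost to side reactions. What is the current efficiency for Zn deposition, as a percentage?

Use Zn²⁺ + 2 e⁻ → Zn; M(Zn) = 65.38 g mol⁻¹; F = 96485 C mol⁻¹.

Q = I·t = 17.10 × 8160.0 = 139500 C; n(e⁻) = 139500/96485 = 1.446 mol.
Theoretical n(Zn) = n(e⁻)/2 = 0.7231 mol, i.e. m_theo = 0.7231 × 65.38 = 47.28 g.
Efficiency = m_actual / m_theo = 32.7 / 47.28 = 69.2 %.

69.2 %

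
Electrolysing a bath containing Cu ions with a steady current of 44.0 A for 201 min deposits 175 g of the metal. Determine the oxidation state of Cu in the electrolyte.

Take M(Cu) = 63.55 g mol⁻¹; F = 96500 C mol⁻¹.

Q = I·t = 44.00 A × 12060 s = 530600 C, so n(e⁻) = 530600/96500 = 5.499 mol.
n(Cu) deposited = 175 / 63.55 = 2.754 mol.
Electrons per atom = n(e⁻)/n(Cu) = 5.499 / 2.754 = 2.00 ≈ 2, so the ion is Cu²⁺.

+2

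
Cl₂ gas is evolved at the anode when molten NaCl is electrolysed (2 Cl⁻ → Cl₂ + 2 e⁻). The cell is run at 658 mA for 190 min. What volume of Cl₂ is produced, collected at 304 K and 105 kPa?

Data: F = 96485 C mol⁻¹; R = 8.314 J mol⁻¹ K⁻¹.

Q = I·t = 0.6580 A × 11400 s = 7501 C.
n(e⁻) = Q/F = 7501 / 96485 = 0.07774 mol.
2 electrons are transferred per Cl₂ molecule, so n(Cl₂) = 0.07774 / 2 = 0.03887 mol.
V = nRT/P = (0.03887 × 8.314 × 304) / (105 × 10³ Pa) = 9.36 × 10⁻⁴ m³ = 0.936 L.

0.936 L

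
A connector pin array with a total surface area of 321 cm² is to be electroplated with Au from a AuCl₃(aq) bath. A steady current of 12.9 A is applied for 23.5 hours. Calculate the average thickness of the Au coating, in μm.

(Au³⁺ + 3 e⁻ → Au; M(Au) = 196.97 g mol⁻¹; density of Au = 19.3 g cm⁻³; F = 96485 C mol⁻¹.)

1200 μm

Q = I·t = 12.90 × 84600 = 1091000 C; n(e⁻) = 11.31 mol.
n(Au) = n(e⁻)/3 = 3.770 mol, so m = 3.770 × 196.97 = 742.6 g.
Volume = m/ρ = 742.6 / 19.3 = 38.48 cm³.
Thickness = V/A = 38.48 / 321 = 0.120 cm = 1200 μm.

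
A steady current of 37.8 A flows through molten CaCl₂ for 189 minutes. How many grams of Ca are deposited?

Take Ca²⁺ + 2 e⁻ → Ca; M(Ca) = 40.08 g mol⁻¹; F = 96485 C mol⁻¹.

89.0 g

Q = I·t = 37.80 A × 11340 s = 428700 C.
n(e⁻) = Q/F = 428700 / 96485 = 4.443 mol.
Ca²⁺ + 2 e⁻ → Ca, so n(Ca) = n(e⁻)/2 = 2.221 mol.
m = n·M = 2.221 × 40.08 = 89.0 g.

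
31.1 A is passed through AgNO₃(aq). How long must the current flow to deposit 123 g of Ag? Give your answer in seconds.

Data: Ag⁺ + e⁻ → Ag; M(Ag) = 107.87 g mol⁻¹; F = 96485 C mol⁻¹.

n(Ag) = m/M = 123 / 107.87 = 1.140 mol.
Each Ag atom requires 1 electron, so n(e⁻) = 1 × 1.140 = 1.140 mol.
Q = n(e⁻)·F = 1.140 × 96485 = 110000 C.
t = Q/I = 110000 / 31.10 A = 3538 s.

3540 s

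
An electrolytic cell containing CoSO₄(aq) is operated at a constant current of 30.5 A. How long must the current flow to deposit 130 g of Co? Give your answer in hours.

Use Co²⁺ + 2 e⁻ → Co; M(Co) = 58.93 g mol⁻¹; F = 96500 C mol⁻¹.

3.88 h

n(Co) = m/M = 130 / 58.93 = 2.206 mol.
Each Co atom requires 2 electrons, so n(e⁻) = 2 × 2.206 = 4.412 mol.
Q = n(e⁻)·F = 4.412 × 96500 = 425800 C.
t = Q/I = 425800 / 30.50 A = 13960 s = 3.88 h.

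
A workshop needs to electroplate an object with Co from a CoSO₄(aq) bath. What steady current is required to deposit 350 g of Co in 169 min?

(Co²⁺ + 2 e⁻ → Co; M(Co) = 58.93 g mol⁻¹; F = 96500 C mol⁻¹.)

n(Co) = 350 / 58.93 = 5.939 mol.
n(e⁻) = 2 × 5.939 = 11.88 mol.
Q = n(e⁻)·F = 11.88 × 96500 = 1146000 C.
I = Q/t = 1146000 / 10140 s = 113 A.

113 A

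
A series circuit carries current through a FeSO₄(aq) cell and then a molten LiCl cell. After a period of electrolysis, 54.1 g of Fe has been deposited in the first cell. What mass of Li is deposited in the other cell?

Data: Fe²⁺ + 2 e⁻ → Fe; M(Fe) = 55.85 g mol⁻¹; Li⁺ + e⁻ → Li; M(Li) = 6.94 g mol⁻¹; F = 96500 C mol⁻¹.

n(Fe) = 54.1 / 55.85 = 0.9687 mol.
Since Fe²⁺ + 2 e⁻ → Fe, n(e⁻) passed = 2 × 0.9687 = 1.937 mol.
Cells in series carry the same charge, so the same 1.937 mol of electrons passes through cell 2.
Li⁺ + e⁻ → Li, so n(Li) = 1.937 / 1 = 1.937 mol.
m(Li) = 1.937 × 6.94 = 13.4 g.

13.4 g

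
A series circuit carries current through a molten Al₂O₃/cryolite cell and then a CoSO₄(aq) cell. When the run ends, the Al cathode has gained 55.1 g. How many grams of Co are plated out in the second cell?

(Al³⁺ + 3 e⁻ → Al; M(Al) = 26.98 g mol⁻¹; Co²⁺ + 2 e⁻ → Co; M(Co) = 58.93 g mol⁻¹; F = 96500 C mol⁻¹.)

181 g

n(Al) = 55.1 / 26.98 = 2.042 mol.
Since Al³⁺ + 3 e⁻ → Al, n(e⁻) passed = 3 × 2.042 = 6.127 mol.
Cells in series carry the same charge, so the same 6.127 mol of electrons passes through cell 2.
Co²⁺ + 2 e⁻ → Co, so n(Co) = 6.127 / 2 = 3.063 mol.
m(Co) = 3.063 × 58.93 = 181 g.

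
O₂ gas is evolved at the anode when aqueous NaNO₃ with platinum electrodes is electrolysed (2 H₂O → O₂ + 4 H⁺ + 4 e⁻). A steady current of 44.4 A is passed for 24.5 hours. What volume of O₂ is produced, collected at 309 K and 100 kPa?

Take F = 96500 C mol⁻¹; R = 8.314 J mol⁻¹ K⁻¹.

261 L

Q = I·t = 44.40 A × 88200 s = 3916000 C.
n(e⁻) = Q/F = 3916000 / 96500 = 40.58 mol.
4 electrons are transferred per O₂ molecule, so n(O₂) = 40.58 / 4 = 10.15 mol.
V = nRT/P = (10.15 × 8.314 × 309) / (100 × 10³ Pa) = 0.261 m³ = 261 L.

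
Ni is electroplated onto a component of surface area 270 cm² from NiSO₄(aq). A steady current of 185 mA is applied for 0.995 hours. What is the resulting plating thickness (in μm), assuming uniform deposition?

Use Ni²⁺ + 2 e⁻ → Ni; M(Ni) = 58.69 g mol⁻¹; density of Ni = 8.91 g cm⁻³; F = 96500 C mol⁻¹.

Q = I·t = 0.1850 × 3582.0 = 662.7 C; n(e⁻) = 0.006867 mol.
n(Ni) = n(e⁻)/2 = 0.003434 mol, so m = 0.003434 × 58.69 = 0.2015 g.
Volume = m/ρ = 0.2015 / 8.91 = 0.02262 cm³.
Thickness = V/A = 0.02262 / 270 = 8.38 × 10⁻⁵ cm = 0.838 μm.

0.838 μm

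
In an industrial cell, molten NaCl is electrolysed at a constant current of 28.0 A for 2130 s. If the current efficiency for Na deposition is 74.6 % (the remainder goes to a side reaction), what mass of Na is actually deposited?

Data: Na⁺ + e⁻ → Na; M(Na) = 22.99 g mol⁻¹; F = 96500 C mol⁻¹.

Q = I·t = 28.00 × 2130.0 = 59640 C.
n(e⁻) = 59640/96500 = 0.6180 mol; theoretically n(Na) = 0.6180/1 = 0.6180 mol, m_theo = 14.21 g.
At 74.6 % efficiency, m_actual = 0.746 × 14.21 = 10.6 g.

10.6 g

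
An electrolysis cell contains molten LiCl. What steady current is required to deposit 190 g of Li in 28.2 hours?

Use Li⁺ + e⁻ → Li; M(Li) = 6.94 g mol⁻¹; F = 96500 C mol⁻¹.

n(Li) = 190 / 6.94 = 27.38 mol.
n(e⁻) = 1 × 27.38 = 27.38 mol.
Q = n(e⁻)·F = 27.38 × 96500 = 2642000 C.
I = Q/t = 2642000 / 101520 s = 26.0 A.

26.0 A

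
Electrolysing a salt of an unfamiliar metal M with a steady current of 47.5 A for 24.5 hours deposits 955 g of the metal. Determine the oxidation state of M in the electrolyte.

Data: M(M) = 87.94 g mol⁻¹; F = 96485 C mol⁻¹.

+4

Q = I·t = 47.50 A × 88200 s = 4190000 C, so n(e⁻) = 4190000/96485 = 43.42 mol.
n(M) deposited = 955 / 87.94 = 10.86 mol.
Electrons per atom = n(e⁻)/n(M) = 43.42 / 10.86 = 4.00 ≈ 4, so the ion is M⁴⁺.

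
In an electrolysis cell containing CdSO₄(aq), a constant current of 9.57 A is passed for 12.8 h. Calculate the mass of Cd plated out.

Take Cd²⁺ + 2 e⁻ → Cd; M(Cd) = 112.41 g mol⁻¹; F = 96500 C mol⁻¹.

Q = I·t = 9.570 A × 46080 s = 441000 C.
n(e⁻) = Q/F = 441000 / 96500 = 4.570 mol.
Cd²⁺ + 2 e⁻ → Cd, so n(Cd) = n(e⁻)/2 = 2.285 mol.
m = n·M = 2.285 × 112.41 = 257 g.

257 g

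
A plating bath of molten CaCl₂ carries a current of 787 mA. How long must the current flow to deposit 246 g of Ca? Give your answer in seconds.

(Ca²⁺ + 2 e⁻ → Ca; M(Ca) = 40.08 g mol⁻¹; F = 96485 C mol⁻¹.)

1.50 × 10⁶ s

n(Ca) = m/M = 246 / 40.08 = 6.138 mol.
Each Ca atom requires 2 electrons, so n(e⁻) = 2 × 6.138 = 12.28 mol.
Q = n(e⁻)·F = 12.28 × 96485 = 1184000 C.
t = Q/I = 1184000 / 0.7870 A = 1505000 s.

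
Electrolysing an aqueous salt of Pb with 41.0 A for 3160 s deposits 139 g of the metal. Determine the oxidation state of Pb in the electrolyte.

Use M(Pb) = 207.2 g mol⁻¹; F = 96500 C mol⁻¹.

Q = I·t = 41.00 A × 3160.0 s = 129600 C, so n(e⁻) = 129600/96500 = 1.343 mol.
n(Pb) deposited = 139 / 207.2 = 0.6708 mol.
Electrons per atom = n(e⁻)/n(Pb) = 1.343 / 0.6708 = 2.00 ≈ 2, so the ion is Pb²⁺.

+2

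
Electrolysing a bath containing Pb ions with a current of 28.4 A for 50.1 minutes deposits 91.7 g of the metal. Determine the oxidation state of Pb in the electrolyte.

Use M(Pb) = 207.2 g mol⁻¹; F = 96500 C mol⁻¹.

Q = I·t = 28.40 A × 3006.0 s = 85370 C, so n(e⁻) = 85370/96500 = 0.8847 mol.
n(Pb) deposited = 91.7 / 207.2 = 0.4426 mol.
Electrons per atom = n(e⁻)/n(Pb) = 0.8847 / 0.4426 = 2.00 ≈ 2, so the ion is Pb²⁺.

+2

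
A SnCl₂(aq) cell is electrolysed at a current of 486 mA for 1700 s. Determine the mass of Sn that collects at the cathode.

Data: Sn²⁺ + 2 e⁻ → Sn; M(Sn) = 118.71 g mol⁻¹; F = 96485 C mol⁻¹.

0.508 g

Q = I·t = 0.4860 A × 1700.0 s = 826.2 C.
n(e⁻) = Q/F = 826.2 / 96485 = 0.008563 mol.
Sn²⁺ + 2 e⁻ → Sn, so n(Sn) = n(e⁻)/2 = 0.004281 mol.
m = n·M = 0.004281 × 118.71 = 0.508 g.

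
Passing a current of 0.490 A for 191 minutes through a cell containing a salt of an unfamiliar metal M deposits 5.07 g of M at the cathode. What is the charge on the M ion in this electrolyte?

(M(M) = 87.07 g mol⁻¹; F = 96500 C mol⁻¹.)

+1

Q = I·t = 0.4900 A × 11460 s = 5615 C, so n(e⁻) = 5615/96500 = 0.05819 mol.
n(M) deposited = 5.07 / 87.07 = 0.05823 mol.
Electrons per atom = n(e⁻)/n(M) = 0.05819 / 0.05823 = 0.999 ≈ 1, so the ion is M⁺.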